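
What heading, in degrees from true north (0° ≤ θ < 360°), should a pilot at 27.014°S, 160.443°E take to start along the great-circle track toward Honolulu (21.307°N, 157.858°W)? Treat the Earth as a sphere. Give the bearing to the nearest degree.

Δλ = -157.858 − 160.443 = -318.301°; wrapped into (−180°, 180°]: 41.699°.
θ = atan2( sin Δλ · cos φ₂ , cos φ₁ · sin φ₂ − sin φ₁ · cos φ₂ · cos Δλ )
  = atan2(0.61975, 0.63967) = 44.094° → normalised to [0°, 360°): 44.094°.

44°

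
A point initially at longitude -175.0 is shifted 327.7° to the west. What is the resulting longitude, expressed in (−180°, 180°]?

-142.7°

Start at -175.0°; shift −327.7° → -502.7°.
-502.7° lies outside (−180°, 180°]; add 360° → -142.7°.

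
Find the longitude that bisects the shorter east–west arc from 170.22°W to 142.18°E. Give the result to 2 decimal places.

Signed shortest Δλ from -170.22° to +142.18° is -47.60°.
Midpoint longitude = -170.22° + (-47.60°)/2 = -170.22° − 23.80° = -194.02°.
Normalise into (−180°, 180°]: +165.98°.
(The naïve average (-170.22 + +142.18)/2 = -14.02° is on the wrong side of the globe.)

165.98°E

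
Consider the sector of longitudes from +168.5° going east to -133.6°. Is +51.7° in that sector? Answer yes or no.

Band width going east from +168.5° to -133.6°: ((-133.6 − 168.5) mod 360) = 57.9°.
Offset of +51.7° east of the west edge: ((51.7 − 168.5) mod 360) = 243.2°.
243.2° > 57.9° ⇒ outside.

No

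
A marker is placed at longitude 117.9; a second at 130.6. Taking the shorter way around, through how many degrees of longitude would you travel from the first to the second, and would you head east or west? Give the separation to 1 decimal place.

12.7° east

Raw difference: 130.6 − 117.9 = 12.7°.
Normalise into (−180°, 180°]: 12.7° stays 12.7°.
Positive ⇒ the second point lies to the east; separation 12.7°.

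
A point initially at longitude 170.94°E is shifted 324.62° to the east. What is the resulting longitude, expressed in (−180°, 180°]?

Start at +170.94°; shift +324.62° → +495.56°.
+495.56° lies outside (−180°, 180°]; subtract 360° → +135.56°.

135.56°E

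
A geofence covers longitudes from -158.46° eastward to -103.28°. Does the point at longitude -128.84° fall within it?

Yes

Band width going east from -158.46° to -103.28°: ((-103.28 − -158.46) mod 360) = 55.18°.
Offset of -128.84° east of the west edge: ((-128.84 − -158.46) mod 360) = 29.62°.
29.62° ≤ 55.18° ⇒ inside.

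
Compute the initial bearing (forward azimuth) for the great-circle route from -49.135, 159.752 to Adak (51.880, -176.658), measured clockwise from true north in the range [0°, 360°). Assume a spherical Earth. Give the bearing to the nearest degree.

Δλ = -176.658 − 159.752 = -336.410°; wrapped into (−180°, 180°]: 23.590°.
θ = atan2( sin Δλ · cos φ₂ , cos φ₁ · sin φ₂ − sin φ₁ · cos φ₂ · cos Δλ )
  = atan2(0.24704, 0.94256) = 14.687° → normalised to [0°, 360°): 14.687°.

15°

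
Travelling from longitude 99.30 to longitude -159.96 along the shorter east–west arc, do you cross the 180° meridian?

Naïve |-159.96 − 99.30| = 259.26° > 180°, so the shorter arc goes the other way round — across 180°.
Signed shortest Δλ = ((-159.96 − 99.30 + 180) mod 360) − 180 = 100.74°.
Going east by 100.74° from +99.30° passes through 180° before reaching -159.96°.

Yes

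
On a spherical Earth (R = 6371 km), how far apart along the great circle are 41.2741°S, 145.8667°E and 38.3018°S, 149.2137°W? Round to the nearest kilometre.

5425 km

Δλ = -149.2137 − 145.8667 = -295.0804°; wrapped into (−180°, 180°]: 64.9196°.
Δφ = -38.3018 − -41.2741 = 2.9723°.
a = sin²(Δφ/2) + cos φ₁ · cos φ₂ · sin²(Δλ/2) = 0.170566.
c = 2·atan2(√a, √(1−a)) = 0.85148 rad → d = 6371·c ≈ 5424.80 km.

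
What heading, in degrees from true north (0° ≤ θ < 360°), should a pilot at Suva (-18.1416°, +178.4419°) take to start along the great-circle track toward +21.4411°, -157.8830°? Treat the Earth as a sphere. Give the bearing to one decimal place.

Δλ = -157.8830 − 178.4419 = -336.3249°; wrapped into (−180°, 180°]: 23.6751°.
θ = atan2( sin Δλ · cos φ₂ , cos φ₁ · sin φ₂ − sin φ₁ · cos φ₂ · cos Δλ )
  = atan2(0.37376, 0.61280) = 31.380° → normalised to [0°, 360°): 31.380°.

31.4°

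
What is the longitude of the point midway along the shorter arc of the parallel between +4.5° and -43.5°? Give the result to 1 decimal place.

-19.5°

Signed shortest Δλ from +4.5° to -43.5° is -48.0°.
Midpoint longitude = +4.5° + (-48.0°)/2 = +4.5° − 24.0° = -19.5°.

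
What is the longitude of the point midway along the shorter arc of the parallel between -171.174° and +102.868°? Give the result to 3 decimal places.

Signed shortest Δλ from -171.174° to +102.868° is -85.958°.
Midpoint longitude = -171.174° + (-85.958°)/2 = -171.174° − 42.979° = -214.153°.
Normalise into (−180°, 180°]: +145.847°.
(The naïve average (-171.174 + +102.868)/2 = -34.153° is on the wrong side of the globe.)

+145.847°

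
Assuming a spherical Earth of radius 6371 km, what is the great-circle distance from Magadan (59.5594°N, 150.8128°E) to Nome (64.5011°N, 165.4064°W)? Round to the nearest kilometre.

Δλ = -165.4064 − 150.8128 = -316.2192°; wrapped into (−180°, 180°]: 43.7808°.
Δφ = 64.5011 − 59.5594 = 4.9417°.
a = sin²(Δφ/2) + cos φ₁ · cos φ₂ · sin²(Δλ/2) = 0.032176.
c = 2·atan2(√a, √(1−a)) = 0.36071 rad → d = 6371·c ≈ 2298.07 km.

2298 km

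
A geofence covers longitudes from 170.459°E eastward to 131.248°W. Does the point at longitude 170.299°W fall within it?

Yes

Band width going east from +170.459° to -131.248°: ((-131.248 − 170.459) mod 360) = 58.293°.
Offset of -170.299° east of the west edge: ((-170.299 − 170.459) mod 360) = 19.242°.
19.242° ≤ 58.293° ⇒ inside.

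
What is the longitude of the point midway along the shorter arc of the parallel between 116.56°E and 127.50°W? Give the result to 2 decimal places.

Signed shortest Δλ from +116.56° to -127.50° is +115.94°.
Midpoint longitude = +116.56° + (+115.94°)/2 = +116.56° + 57.97° = +174.53°.
(The naïve average (+116.56 + -127.50)/2 = -5.47° is on the wrong side of the globe.)

174.53°E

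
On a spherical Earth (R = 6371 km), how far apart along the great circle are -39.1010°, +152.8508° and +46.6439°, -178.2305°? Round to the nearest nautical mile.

5377 nmi

Δλ = -178.2305 − 152.8508 = -331.0813°; wrapped into (−180°, 180°]: 28.9187°.
Δφ = 46.6439 − -39.1010 = 85.7449°.
a = sin²(Δφ/2) + cos φ₁ · cos φ₂ · sin²(Δλ/2) = 0.496118.
c = 2·atan2(√a, √(1−a)) = 1.56303 rad → d = 6371·c ≈ 9958.08 km ≈ 5376.93 nmi.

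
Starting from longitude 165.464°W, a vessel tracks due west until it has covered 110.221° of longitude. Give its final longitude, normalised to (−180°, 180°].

Start at -165.464°; shift −110.221° → -275.685°.
-275.685° lies outside (−180°, 180°]; add 360° → +84.315°.

84.315°E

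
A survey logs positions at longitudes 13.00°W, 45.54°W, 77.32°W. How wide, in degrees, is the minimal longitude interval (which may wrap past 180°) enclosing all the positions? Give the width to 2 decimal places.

64.32°

Sort the longitudes: -77.32°, -45.54°, -13.00°.
Eastward gaps between consecutive values (wrapping around): 31.78°, 32.54°, 295.68°.
Largest gap = 295.68° ⇒ minimal covering band is its complement: 360° − 295.68° = 64.32°.
Band runs from -77.32° eastward to -13.00°.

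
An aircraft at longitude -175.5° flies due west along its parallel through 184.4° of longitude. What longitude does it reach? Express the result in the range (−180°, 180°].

Start at -175.5°; shift −184.4° → -359.9°.
-359.9° lies outside (−180°, 180°]; add 360° → +0.1°.

+0.1°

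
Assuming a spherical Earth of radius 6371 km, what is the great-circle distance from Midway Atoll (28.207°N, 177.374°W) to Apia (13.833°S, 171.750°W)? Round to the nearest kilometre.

4714 km

Δλ = -171.750 − -177.374 = 5.624°.
Δφ = -13.833 − 28.207 = -42.040°.
a = sin²(Δφ/2) + cos φ₁ · cos φ₂ · sin²(Δλ/2) = 0.130721.
c = 2·atan2(√a, √(1−a)) = 0.73987 rad → d = 6371·c ≈ 4713.69 km.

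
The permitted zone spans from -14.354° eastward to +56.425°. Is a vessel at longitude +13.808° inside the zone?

Yes

Band width going east from -14.354° to +56.425°: ((56.425 − -14.354) mod 360) = 70.779°.
Offset of +13.808° east of the west edge: ((13.808 − -14.354) mod 360) = 28.162°.
28.162° ≤ 70.779° ⇒ inside.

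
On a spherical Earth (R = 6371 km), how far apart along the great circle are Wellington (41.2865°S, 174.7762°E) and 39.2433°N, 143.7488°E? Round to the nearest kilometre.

Δλ = 143.7488 − 174.7762 = -31.0274°.
Δφ = 39.2433 − -41.2865 = 80.5298°.
a = sin²(Δφ/2) + cos φ₁ · cos φ₂ · sin²(Δλ/2) = 0.459365.
c = 2·atan2(√a, √(1−a)) = 1.48944 rad → d = 6371·c ≈ 9489.20 km.

9489 km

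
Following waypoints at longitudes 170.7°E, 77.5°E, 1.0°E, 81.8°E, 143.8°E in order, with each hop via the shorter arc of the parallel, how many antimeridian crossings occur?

Leg 1: +170.7° → +77.5°, shortest Δλ = -93.2° (west) — does not cross 180°.
Leg 2: +77.5° → +1.0°, shortest Δλ = -76.5° (west) — does not cross 180°.
Leg 3: +1.0° → +81.8°, shortest Δλ = 80.8° (east) — does not cross 180°.
Leg 4: +81.8° → +143.8°, shortest Δλ = 62.0° (east) — does not cross 180°.
Total crossings: 0.

0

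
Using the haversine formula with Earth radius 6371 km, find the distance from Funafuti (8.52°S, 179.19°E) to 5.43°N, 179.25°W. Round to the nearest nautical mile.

843 nmi

Δλ = -179.25 − 179.19 = -358.44°; wrapped into (−180°, 180°]: 1.56°.
Δφ = 5.43 − -8.52 = 13.95°.
a = sin²(Δφ/2) + cos φ₁ · cos φ₂ · sin²(Δλ/2) = 0.014929.
c = 2·atan2(√a, √(1−a)) = 0.24498 rad → d = 6371·c ≈ 1560.78 km ≈ 842.76 nmi.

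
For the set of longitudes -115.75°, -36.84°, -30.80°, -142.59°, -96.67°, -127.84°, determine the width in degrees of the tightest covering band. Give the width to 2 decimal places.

Sort the longitudes: -142.59°, -127.84°, -115.75°, -96.67°, -36.84°, -30.80°.
Eastward gaps between consecutive values (wrapping around): 14.75°, 12.09°, 19.08°, 59.83°, 6.04°, 248.21°.
Largest gap = 248.21° ⇒ minimal covering band is its complement: 360° − 248.21° = 111.79°.
Band runs from -142.59° eastward to -30.80°.

111.79°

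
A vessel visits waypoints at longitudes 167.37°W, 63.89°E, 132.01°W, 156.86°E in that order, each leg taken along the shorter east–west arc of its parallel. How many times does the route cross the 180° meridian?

3

Leg 1: -167.37° → +63.89°, shortest Δλ = -128.74° (west) — crosses 180°.
Leg 2: +63.89° → -132.01°, shortest Δλ = 164.1° (east) — crosses 180°.
Leg 3: -132.01° → +156.86°, shortest Δλ = -71.13° (west) — crosses 180°.
Total crossings: 3.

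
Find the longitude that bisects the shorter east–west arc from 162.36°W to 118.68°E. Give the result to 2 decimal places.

Signed shortest Δλ from -162.36° to +118.68° is -78.96°.
Midpoint longitude = -162.36° + (-78.96°)/2 = -162.36° − 39.48° = -201.84°.
Normalise into (−180°, 180°]: +158.16°.
(The naïve average (-162.36 + +118.68)/2 = -21.84° is on the wrong side of the globe.)

158.16°E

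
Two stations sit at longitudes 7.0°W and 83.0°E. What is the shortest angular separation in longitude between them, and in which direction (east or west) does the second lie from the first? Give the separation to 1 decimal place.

90.0° east

Raw difference: 83.0 − -7.0 = 90.0°.
Normalise into (−180°, 180°]: 90.0° stays 90.0°.
Positive ⇒ the second point lies to the east; separation 90.0°.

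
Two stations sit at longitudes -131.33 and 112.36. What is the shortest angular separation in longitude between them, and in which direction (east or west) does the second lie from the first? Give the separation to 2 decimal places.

116.31° west

Raw difference: 112.36 − -131.33 = 243.69°.
Normalise into (−180°, 180°]: 243.69° − 360° = -116.31°.
Negative ⇒ the second point lies to the west; separation 116.31°.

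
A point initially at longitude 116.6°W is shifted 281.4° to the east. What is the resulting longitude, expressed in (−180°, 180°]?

164.8°E

Start at -116.6°; shift +281.4° → +164.8°.
+164.8° already lies in (−180°, 180°].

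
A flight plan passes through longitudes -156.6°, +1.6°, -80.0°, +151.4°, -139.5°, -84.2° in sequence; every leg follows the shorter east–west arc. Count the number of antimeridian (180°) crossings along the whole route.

2

Leg 1: -156.6° → +1.6°, shortest Δλ = 158.2° (east) — does not cross 180°.
Leg 2: +1.6° → -80.0°, shortest Δλ = -81.6° (west) — does not cross 180°.
Leg 3: -80.0° → +151.4°, shortest Δλ = -128.6° (west) — crosses 180°.
Leg 4: +151.4° → -139.5°, shortest Δλ = 69.1° (east) — crosses 180°.
Leg 5: -139.5° → -84.2°, shortest Δλ = 55.3° (east) — does not cross 180°.
Total crossings: 2.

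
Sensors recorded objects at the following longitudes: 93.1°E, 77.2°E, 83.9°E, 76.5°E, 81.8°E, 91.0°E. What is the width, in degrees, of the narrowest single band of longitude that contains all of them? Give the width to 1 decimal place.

16.6°

Sort the longitudes: +76.5°, +77.2°, +81.8°, +83.9°, +91.0°, +93.1°.
Eastward gaps between consecutive values (wrapping around): 0.7°, 4.6°, 2.1°, 7.1°, 2.1°, 343.4°.
Largest gap = 343.4° ⇒ minimal covering band is its complement: 360° − 343.4° = 16.6°.
Band runs from +76.5° eastward to +93.1°.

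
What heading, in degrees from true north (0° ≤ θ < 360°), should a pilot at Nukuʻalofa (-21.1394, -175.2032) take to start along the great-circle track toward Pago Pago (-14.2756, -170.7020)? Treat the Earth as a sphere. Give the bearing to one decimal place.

Δλ = -170.7020 − -175.2032 = 4.5012°.
θ = atan2( sin Δλ · cos φ₂ , cos φ₁ · sin φ₂ − sin φ₁ · cos φ₂ · cos Δλ )
  = atan2(0.07606, 0.11843) = 32.709° → normalised to [0°, 360°): 32.709°.

32.7°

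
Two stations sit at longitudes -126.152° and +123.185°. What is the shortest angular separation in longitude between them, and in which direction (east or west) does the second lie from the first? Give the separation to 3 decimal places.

Raw difference: 123.185 − -126.152 = 249.337°.
Normalise into (−180°, 180°]: 249.337° − 360° = -110.663°.
Negative ⇒ the second point lies to the west; separation 110.663°.

110.663° west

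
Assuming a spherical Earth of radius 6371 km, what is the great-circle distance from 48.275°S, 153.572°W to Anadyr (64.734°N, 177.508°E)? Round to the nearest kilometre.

Δλ = 177.508 − -153.572 = 331.080°; wrapped into (−180°, 180°]: -28.920°.
Δφ = 64.734 − -48.275 = 113.009°.
a = sin²(Δφ/2) + cos φ₁ · cos φ₂ · sin²(Δλ/2) = 0.713150.
c = 2·atan2(√a, √(1−a)) = 2.01120 rad → d = 6371·c ≈ 12813.33 km.

12813 km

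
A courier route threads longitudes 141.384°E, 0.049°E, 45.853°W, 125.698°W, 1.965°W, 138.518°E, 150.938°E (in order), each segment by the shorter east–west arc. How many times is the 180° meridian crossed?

Leg 1: +141.384° → +0.049°, shortest Δλ = -141.335° (west) — does not cross 180°.
Leg 2: +0.049° → -45.853°, shortest Δλ = -45.902° (west) — does not cross 180°.
Leg 3: -45.853° → -125.698°, shortest Δλ = -79.845° (west) — does not cross 180°.
Leg 4: -125.698° → -1.965°, shortest Δλ = 123.733° (east) — does not cross 180°.
Leg 5: -1.965° → +138.518°, shortest Δλ = 140.483° (east) — does not cross 180°.
Leg 6: +138.518° → +150.938°, shortest Δλ = 12.42° (east) — does not cross 180°.
Total crossings: 0.

0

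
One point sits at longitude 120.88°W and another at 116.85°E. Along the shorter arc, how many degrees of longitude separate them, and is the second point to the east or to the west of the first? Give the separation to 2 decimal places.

Raw difference: 116.85 − -120.88 = 237.73°.
Normalise into (−180°, 180°]: 237.73° − 360° = -122.27°.
Negative ⇒ the second point lies to the west; separation 122.27°.

122.27° west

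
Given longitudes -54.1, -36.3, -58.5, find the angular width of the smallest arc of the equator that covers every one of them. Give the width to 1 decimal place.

Sort the longitudes: -58.5°, -54.1°, -36.3°.
Eastward gaps between consecutive values (wrapping around): 4.4°, 17.8°, 337.8°.
Largest gap = 337.8° ⇒ minimal covering band is its complement: 360° − 337.8° = 22.2°.
Band runs from -58.5° eastward to -36.3°.

22.2°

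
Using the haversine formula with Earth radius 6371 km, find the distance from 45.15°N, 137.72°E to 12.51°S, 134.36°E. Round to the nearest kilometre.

Δλ = 134.36 − 137.72 = -3.36°.
Δφ = -12.51 − 45.15 = -57.66°.
a = sin²(Δφ/2) + cos φ₁ · cos φ₂ · sin²(Δλ/2) = 0.233121.
c = 2·atan2(√a, √(1−a)) = 1.00776 rad → d = 6371·c ≈ 6420.42 km.

6420 km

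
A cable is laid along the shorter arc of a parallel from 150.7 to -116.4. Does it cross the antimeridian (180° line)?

Naïve |-116.4 − 150.7| = 267.1° > 180°, so the shorter arc goes the other way round — across 180°.
Signed shortest Δλ = ((-116.4 − 150.7 + 180) mod 360) − 180 = 92.9°.
Going east by 92.9° from +150.7° passes through 180° before reaching -116.4°.

Yes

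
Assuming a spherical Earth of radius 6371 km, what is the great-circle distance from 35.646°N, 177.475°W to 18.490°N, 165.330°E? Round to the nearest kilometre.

Δλ = 165.330 − -177.475 = 342.805°; wrapped into (−180°, 180°]: -17.195°.
Δφ = 18.490 − 35.646 = -17.156°.
a = sin²(Δφ/2) + cos φ₁ · cos φ₂ · sin²(Δλ/2) = 0.039471.
c = 2·atan2(√a, √(1−a)) = 0.40001 rad → d = 6371·c ≈ 2548.44 km.

2548 km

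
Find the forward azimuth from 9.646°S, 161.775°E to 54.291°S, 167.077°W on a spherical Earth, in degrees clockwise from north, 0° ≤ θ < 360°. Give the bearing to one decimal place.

Δλ = -167.077 − 161.775 = -328.852°; wrapped into (−180°, 180°]: 31.148°.
θ = atan2( sin Δλ · cos φ₂ , cos φ₁ · sin φ₂ − sin φ₁ · cos φ₂ · cos Δλ )
  = atan2(0.30190, -0.71681) = 157.160° → normalised to [0°, 360°): 157.160°.

157.2°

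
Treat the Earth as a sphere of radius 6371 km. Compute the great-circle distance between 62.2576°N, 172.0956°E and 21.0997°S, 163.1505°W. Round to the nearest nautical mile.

5143 nmi

Δλ = -163.1505 − 172.0956 = -335.2461°; wrapped into (−180°, 180°]: 24.7539°.
Δφ = -21.0997 − 62.2576 = -83.3573°.
a = sin²(Δφ/2) + cos φ₁ · cos φ₂ · sin²(Δλ/2) = 0.462114.
c = 2·atan2(√a, √(1−a)) = 1.49495 rad → d = 6371·c ≈ 9524.33 km ≈ 5142.73 nmi.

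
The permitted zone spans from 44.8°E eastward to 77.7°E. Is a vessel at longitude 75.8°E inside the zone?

Yes

Band width going east from +44.8° to +77.7°: ((77.7 − 44.8) mod 360) = 32.9°.
Offset of +75.8° east of the west edge: ((75.8 − 44.8) mod 360) = 31.0°.
31.0° ≤ 32.9° ⇒ inside.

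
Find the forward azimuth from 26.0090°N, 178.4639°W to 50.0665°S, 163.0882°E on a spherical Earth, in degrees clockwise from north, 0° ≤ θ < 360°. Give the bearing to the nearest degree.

192°

Δλ = 163.0882 − -178.4639 = 341.5521°; wrapped into (−180°, 180°]: -18.4479°.
θ = atan2( sin Δλ · cos φ₂ , cos φ₁ · sin φ₂ − sin φ₁ · cos φ₂ · cos Δλ )
  = atan2(-0.20312, -0.95615) = -168.006° → normalised to [0°, 360°): 191.994°.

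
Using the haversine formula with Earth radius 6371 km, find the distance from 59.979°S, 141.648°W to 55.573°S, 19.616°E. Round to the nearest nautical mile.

3812 nmi

Δλ = 19.616 − -141.648 = 161.264°.
Δφ = -55.573 − -59.979 = 4.406°.
a = sin²(Δφ/2) + cos φ₁ · cos φ₂ · sin²(Δλ/2) = 0.276840.
c = 2·atan2(√a, √(1−a)) = 1.10815 rad → d = 6371·c ≈ 7060.01 km ≈ 3812.10 nmi.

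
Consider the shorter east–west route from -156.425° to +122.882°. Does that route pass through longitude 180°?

Yes

Naïve |122.882 − -156.425| = 279.307° > 180°, so the shorter arc goes the other way round — across 180°.
Signed shortest Δλ = ((122.882 − -156.425 + 180) mod 360) − 180 = -80.693°.
Going west by 80.693° from -156.425° passes through 180° before reaching +122.882°.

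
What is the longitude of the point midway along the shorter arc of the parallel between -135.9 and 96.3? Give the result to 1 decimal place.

+160.2°

Signed shortest Δλ from -135.9° to +96.3° is -127.8°.
Midpoint longitude = -135.9° + (-127.8°)/2 = -135.9° − 63.9° = -199.8°.
Normalise into (−180°, 180°]: +160.2°.
(The naïve average (-135.9 + +96.3)/2 = -19.8° is on the wrong side of the globe.)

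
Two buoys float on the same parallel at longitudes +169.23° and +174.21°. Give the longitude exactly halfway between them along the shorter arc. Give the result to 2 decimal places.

+171.72°

Signed shortest Δλ from +169.23° to +174.21° is +4.98°.
Midpoint longitude = +169.23° + (+4.98°)/2 = +169.23° + 2.49° = +171.72°.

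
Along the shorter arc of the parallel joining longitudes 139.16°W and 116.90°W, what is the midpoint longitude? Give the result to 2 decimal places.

128.03°W

Signed shortest Δλ from -139.16° to -116.90° is +22.26°.
Midpoint longitude = -139.16° + (+22.26°)/2 = -139.16° + 11.13° = -128.03°.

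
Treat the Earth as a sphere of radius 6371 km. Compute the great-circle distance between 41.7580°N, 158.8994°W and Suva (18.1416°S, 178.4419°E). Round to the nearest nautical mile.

Δλ = 178.4419 − -158.8994 = 337.3413°; wrapped into (−180°, 180°]: -22.6587°.
Δφ = -18.1416 − 41.7580 = -59.8996°.
a = sin²(Δφ/2) + cos φ₁ · cos φ₂ · sin²(Δλ/2) = 0.276599.
c = 2·atan2(√a, √(1−a)) = 1.10761 rad → d = 6371·c ≈ 7056.57 km ≈ 3810.24 nmi.

3810 nmi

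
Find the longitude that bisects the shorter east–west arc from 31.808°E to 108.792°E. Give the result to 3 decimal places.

70.300°E

Signed shortest Δλ from +31.808° to +108.792° is +76.984°.
Midpoint longitude = +31.808° + (+76.984°)/2 = +31.808° + 38.492° = +70.300°.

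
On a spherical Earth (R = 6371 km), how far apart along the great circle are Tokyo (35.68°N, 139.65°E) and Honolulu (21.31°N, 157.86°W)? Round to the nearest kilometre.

Δλ = -157.86 − 139.65 = -297.51°; wrapped into (−180°, 180°]: 62.49°.
Δφ = 21.31 − 35.68 = -14.37°.
a = sin²(Δφ/2) + cos φ₁ · cos φ₂ · sin²(Δλ/2) = 0.219245.
c = 2·atan2(√a, √(1−a)) = 0.97459 rad → d = 6371·c ≈ 6209.10 km.

6209 km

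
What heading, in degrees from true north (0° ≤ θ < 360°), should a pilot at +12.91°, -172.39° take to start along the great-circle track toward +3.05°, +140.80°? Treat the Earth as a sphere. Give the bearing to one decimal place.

262.1°

Δλ = 140.80 − -172.39 = 313.19°; wrapped into (−180°, 180°]: -46.81°.
θ = atan2( sin Δλ · cos φ₂ , cos φ₁ · sin φ₂ − sin φ₁ · cos φ₂ · cos Δλ )
  = atan2(-0.72806, -0.10083) = -97.885° → normalised to [0°, 360°): 262.115°.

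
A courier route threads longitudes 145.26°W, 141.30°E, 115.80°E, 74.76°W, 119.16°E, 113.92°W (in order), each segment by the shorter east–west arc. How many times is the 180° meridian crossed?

4

Leg 1: -145.26° → +141.30°, shortest Δλ = -73.44° (west) — crosses 180°.
Leg 2: +141.30° → +115.80°, shortest Δλ = -25.5° (west) — does not cross 180°.
Leg 3: +115.80° → -74.76°, shortest Δλ = 169.44° (east) — crosses 180°.
Leg 4: -74.76° → +119.16°, shortest Δλ = -166.08° (west) — crosses 180°.
Leg 5: +119.16° → -113.92°, shortest Δλ = 126.92° (east) — crosses 180°.
Total crossings: 4.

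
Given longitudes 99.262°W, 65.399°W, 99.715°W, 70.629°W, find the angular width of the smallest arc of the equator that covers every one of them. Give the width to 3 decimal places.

34.316°

Sort the longitudes: -99.715°, -99.262°, -70.629°, -65.399°.
Eastward gaps between consecutive values (wrapping around): 0.453°, 28.633°, 5.230°, 325.684°.
Largest gap = 325.684° ⇒ minimal covering band is its complement: 360° − 325.684° = 34.316°.
Band runs from -99.715° eastward to -65.399°.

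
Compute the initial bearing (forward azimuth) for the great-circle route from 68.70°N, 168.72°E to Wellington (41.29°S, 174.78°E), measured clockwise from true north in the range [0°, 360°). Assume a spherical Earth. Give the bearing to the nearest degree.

Δλ = 174.78 − 168.72 = 6.06°.
θ = atan2( sin Δλ · cos φ₂ , cos φ₁ · sin φ₂ − sin φ₁ · cos φ₂ · cos Δλ )
  = atan2(0.07932, -0.93584) = 175.155° → normalised to [0°, 360°): 175.155°.

175°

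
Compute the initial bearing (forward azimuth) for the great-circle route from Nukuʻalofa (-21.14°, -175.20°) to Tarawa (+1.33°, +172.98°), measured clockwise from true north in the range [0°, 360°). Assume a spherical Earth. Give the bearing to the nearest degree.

Δλ = 172.98 − -175.20 = 348.18°; wrapped into (−180°, 180°]: -11.82°.
θ = atan2( sin Δλ · cos φ₂ , cos φ₁ · sin φ₂ − sin φ₁ · cos φ₂ · cos Δλ )
  = atan2(-0.20478, 0.37455) = -28.667° → normalised to [0°, 360°): 331.333°.

331°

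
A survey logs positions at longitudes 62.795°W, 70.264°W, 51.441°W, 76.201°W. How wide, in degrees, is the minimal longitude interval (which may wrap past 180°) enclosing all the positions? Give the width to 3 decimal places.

Sort the longitudes: -76.201°, -70.264°, -62.795°, -51.441°.
Eastward gaps between consecutive values (wrapping around): 5.937°, 7.469°, 11.354°, 335.240°.
Largest gap = 335.240° ⇒ minimal covering band is its complement: 360° − 335.240° = 24.760°.
Band runs from -76.201° eastward to -51.441°.

24.760°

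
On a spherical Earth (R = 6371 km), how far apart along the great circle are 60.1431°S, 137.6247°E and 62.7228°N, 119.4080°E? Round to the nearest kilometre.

Δλ = 119.4080 − 137.6247 = -18.2167°.
Δφ = 62.7228 − -60.1431 = 122.8659°.
a = sin²(Δφ/2) + cos φ₁ · cos φ₂ · sin²(Δλ/2) = 0.777055.
c = 2·atan2(√a, √(1−a)) = 2.15809 rad → d = 6371·c ≈ 13749.19 km.

13749 km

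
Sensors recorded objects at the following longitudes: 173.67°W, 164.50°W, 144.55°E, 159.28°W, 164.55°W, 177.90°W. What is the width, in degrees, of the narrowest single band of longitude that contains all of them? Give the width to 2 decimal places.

Sort the longitudes: -177.90°, -173.67°, -164.55°, -164.50°, -159.28°, +144.55°.
Eastward gaps between consecutive values (wrapping around): 4.23°, 9.12°, 0.05°, 5.22°, 303.83°, 37.55°.
Largest gap = 303.83° ⇒ minimal covering band is its complement: 360° − 303.83° = 56.17°.
Band runs from +144.55° eastward to -159.28°, crossing the antimeridian.

56.17°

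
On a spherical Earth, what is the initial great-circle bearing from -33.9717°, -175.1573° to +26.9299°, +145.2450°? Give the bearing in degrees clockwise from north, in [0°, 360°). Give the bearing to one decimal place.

323.2°

Δλ = 145.2450 − -175.1573 = 320.4023°; wrapped into (−180°, 180°]: -39.5977°.
θ = atan2( sin Δλ · cos φ₂ , cos φ₁ · sin φ₂ − sin φ₁ · cos φ₂ · cos Δλ )
  = atan2(-0.56827, 0.75947) = -36.806° → normalised to [0°, 360°): 323.194°.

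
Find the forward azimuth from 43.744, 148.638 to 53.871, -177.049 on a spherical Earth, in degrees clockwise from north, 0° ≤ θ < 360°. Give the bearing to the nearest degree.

Δλ = -177.049 − 148.638 = -325.687°; wrapped into (−180°, 180°]: 34.313°.
θ = atan2( sin Δλ · cos φ₂ , cos φ₁ · sin φ₂ − sin φ₁ · cos φ₂ · cos Δλ )
  = atan2(0.33237, 0.24678) = 53.407° → normalised to [0°, 360°): 53.407°.

53°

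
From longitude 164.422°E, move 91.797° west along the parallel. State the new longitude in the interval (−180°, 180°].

72.625°E

Start at +164.422°; shift −91.797° → +72.625°.
+72.625° already lies in (−180°, 180°].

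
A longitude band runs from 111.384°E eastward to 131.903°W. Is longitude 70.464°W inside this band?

No

Band width going east from +111.384° to -131.903°: ((-131.903 − 111.384) mod 360) = 116.713°.
Offset of -70.464° east of the west edge: ((-70.464 − 111.384) mod 360) = 178.152°.
178.152° > 116.713° ⇒ outside.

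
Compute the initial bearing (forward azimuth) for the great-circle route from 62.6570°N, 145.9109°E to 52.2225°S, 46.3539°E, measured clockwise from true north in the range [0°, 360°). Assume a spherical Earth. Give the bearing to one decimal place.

Δλ = 46.3539 − 145.9109 = -99.5570°.
θ = atan2( sin Δλ · cos φ₂ , cos φ₁ · sin φ₂ − sin φ₁ · cos φ₂ · cos Δλ )
  = atan2(-0.60409, -0.27270) = -114.295° → normalised to [0°, 360°): 245.705°.

245.7°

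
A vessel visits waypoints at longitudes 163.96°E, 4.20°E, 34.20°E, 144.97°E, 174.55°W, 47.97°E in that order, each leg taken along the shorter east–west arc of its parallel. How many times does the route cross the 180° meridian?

2

Leg 1: +163.96° → +4.20°, shortest Δλ = -159.76° (west) — does not cross 180°.
Leg 2: +4.20° → +34.20°, shortest Δλ = 30.0° (east) — does not cross 180°.
Leg 3: +34.20° → +144.97°, shortest Δλ = 110.77° (east) — does not cross 180°.
Leg 4: +144.97° → -174.55°, shortest Δλ = 40.48° (east) — crosses 180°.
Leg 5: -174.55° → +47.97°, shortest Δλ = -137.48° (west) — crosses 180°.
Total crossings: 2.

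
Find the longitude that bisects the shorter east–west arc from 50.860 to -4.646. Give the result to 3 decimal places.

Signed shortest Δλ from +50.860° to -4.646° is -55.506°.
Midpoint longitude = +50.860° + (-55.506°)/2 = +50.860° − 27.753° = +23.107°.

+23.107°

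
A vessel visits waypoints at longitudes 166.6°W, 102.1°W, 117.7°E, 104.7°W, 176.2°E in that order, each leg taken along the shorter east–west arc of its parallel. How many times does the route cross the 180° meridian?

3

Leg 1: -166.6° → -102.1°, shortest Δλ = 64.5° (east) — does not cross 180°.
Leg 2: -102.1° → +117.7°, shortest Δλ = -140.2° (west) — crosses 180°.
Leg 3: +117.7° → -104.7°, shortest Δλ = 137.6° (east) — crosses 180°.
Leg 4: -104.7° → +176.2°, shortest Δλ = -79.1° (west) — crosses 180°.
Total crossings: 3.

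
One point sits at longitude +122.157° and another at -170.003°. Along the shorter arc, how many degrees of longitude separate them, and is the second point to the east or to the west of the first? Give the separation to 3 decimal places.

Raw difference: -170.003 − 122.157 = -292.16°.
Normalise into (−180°, 180°]: -292.16° + 360° = 67.84°.
Positive ⇒ the second point lies to the east; separation 67.840°.

67.840° east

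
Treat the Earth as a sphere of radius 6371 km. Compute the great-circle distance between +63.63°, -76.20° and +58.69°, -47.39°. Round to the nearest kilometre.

1623 km

Δλ = -47.39 − -76.20 = 28.81°.
Δφ = 58.69 − 63.63 = -4.94°.
a = sin²(Δφ/2) + cos φ₁ · cos φ₂ · sin²(Δλ/2) = 0.016142.
c = 2·atan2(√a, √(1−a)) = 0.25479 rad → d = 6371·c ≈ 1623.29 km.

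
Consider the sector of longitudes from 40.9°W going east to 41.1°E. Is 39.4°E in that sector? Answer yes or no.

Yes

Band width going east from -40.9° to +41.1°: ((41.1 − -40.9) mod 360) = 82.0°.
Offset of +39.4° east of the west edge: ((39.4 − -40.9) mod 360) = 80.3°.
80.3° ≤ 82.0° ⇒ inside.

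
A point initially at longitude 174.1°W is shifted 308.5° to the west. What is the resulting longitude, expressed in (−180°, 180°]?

122.6°W

Start at -174.1°; shift −308.5° → -482.6°.
-482.6° lies outside (−180°, 180°]; add 360° → -122.6°.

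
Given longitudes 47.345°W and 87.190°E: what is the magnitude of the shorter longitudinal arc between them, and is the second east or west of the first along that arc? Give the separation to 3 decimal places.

134.535° east

Raw difference: 87.190 − -47.345 = 134.535°.
Normalise into (−180°, 180°]: 134.535° stays 134.535°.
Positive ⇒ the second point lies to the east; separation 134.535°.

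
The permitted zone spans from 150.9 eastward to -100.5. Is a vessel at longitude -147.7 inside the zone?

Yes

Band width going east from +150.9° to -100.5°: ((-100.5 − 150.9) mod 360) = 108.6°.
Offset of -147.7° east of the west edge: ((-147.7 − 150.9) mod 360) = 61.4°.
61.4° ≤ 108.6° ⇒ inside.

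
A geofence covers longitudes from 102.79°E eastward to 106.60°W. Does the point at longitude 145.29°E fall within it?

Band width going east from +102.79° to -106.60°: ((-106.60 − 102.79) mod 360) = 150.61°.
Offset of +145.29° east of the west edge: ((145.29 − 102.79) mod 360) = 42.50°.
42.50° ≤ 150.61° ⇒ inside.

Yes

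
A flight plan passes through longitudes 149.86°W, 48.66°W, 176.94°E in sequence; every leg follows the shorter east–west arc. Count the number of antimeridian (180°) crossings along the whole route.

Leg 1: -149.86° → -48.66°, shortest Δλ = 101.2° (east) — does not cross 180°.
Leg 2: -48.66° → +176.94°, shortest Δλ = -134.4° (west) — crosses 180°.
Total crossings: 1.

1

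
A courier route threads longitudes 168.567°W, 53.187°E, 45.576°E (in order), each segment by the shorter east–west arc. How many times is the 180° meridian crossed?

1

Leg 1: -168.567° → +53.187°, shortest Δλ = -138.246° (west) — crosses 180°.
Leg 2: +53.187° → +45.576°, shortest Δλ = -7.611° (west) — does not cross 180°.
Total crossings: 1.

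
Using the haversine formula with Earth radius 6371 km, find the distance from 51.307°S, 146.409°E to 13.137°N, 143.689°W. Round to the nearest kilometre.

Δλ = -143.689 − 146.409 = -290.098°; wrapped into (−180°, 180°]: 69.902°.
Δφ = 13.137 − -51.307 = 64.444°.
a = sin²(Δφ/2) + cos φ₁ · cos φ₂ · sin²(Δλ/2) = 0.484099.
c = 2·atan2(√a, √(1−a)) = 1.53899 rad → d = 6371·c ≈ 9804.90 km.

9805 km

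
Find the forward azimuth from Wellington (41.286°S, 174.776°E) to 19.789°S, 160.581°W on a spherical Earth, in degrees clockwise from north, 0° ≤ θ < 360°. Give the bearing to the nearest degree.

52°

Δλ = -160.581 − 174.776 = -335.357°; wrapped into (−180°, 180°]: 24.643°.
θ = atan2( sin Δλ · cos φ₂ , cos φ₁ · sin φ₂ − sin φ₁ · cos φ₂ · cos Δλ )
  = atan2(0.39234, 0.30991) = 51.695° → normalised to [0°, 360°): 51.695°.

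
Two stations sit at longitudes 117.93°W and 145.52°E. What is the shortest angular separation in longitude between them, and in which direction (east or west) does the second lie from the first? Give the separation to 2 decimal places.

Raw difference: 145.52 − -117.93 = 263.45°.
Normalise into (−180°, 180°]: 263.45° − 360° = -96.55°.
Negative ⇒ the second point lies to the west; separation 96.55°.

96.55° west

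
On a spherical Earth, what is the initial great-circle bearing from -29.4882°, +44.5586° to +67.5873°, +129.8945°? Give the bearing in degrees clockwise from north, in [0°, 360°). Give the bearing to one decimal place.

Δλ = 129.8945 − 44.5586 = 85.3359°.
θ = atan2( sin Δλ · cos φ₂ , cos φ₁ · sin φ₂ − sin φ₁ · cos φ₂ · cos Δλ )
  = atan2(0.38001, 0.81997) = 24.865° → normalised to [0°, 360°): 24.865°.

24.9°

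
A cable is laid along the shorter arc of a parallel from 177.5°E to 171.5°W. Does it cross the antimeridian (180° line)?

Yes

Naïve |-171.5 − 177.5| = 349.0° > 180°, so the shorter arc goes the other way round — across 180°.
Signed shortest Δλ = ((-171.5 − 177.5 + 180) mod 360) − 180 = 11.0°.
Going east by 11.0° from +177.5° passes through 180° before reaching -171.5°.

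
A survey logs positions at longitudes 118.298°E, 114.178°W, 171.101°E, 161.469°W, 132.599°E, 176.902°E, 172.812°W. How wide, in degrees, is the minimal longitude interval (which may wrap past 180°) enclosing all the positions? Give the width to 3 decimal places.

127.524°

Sort the longitudes: -172.812°, -161.469°, -114.178°, +118.298°, +132.599°, +171.101°, +176.902°.
Eastward gaps between consecutive values (wrapping around): 11.343°, 47.291°, 232.476°, 14.301°, 38.502°, 5.801°, 10.286°.
Largest gap = 232.476° ⇒ minimal covering band is its complement: 360° − 232.476° = 127.524°.
Band runs from +118.298° eastward to -114.178°, crossing the antimeridian.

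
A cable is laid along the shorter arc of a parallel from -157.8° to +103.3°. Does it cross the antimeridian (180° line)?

Naïve |103.3 − -157.8| = 261.1° > 180°, so the shorter arc goes the other way round — across 180°.
Signed shortest Δλ = ((103.3 − -157.8 + 180) mod 360) − 180 = -98.9°.
Going west by 98.9° from -157.8° passes through 180° before reaching +103.3°.

Yes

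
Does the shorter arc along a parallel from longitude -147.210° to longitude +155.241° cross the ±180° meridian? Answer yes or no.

Yes

Naïve |155.241 − -147.210| = 302.451° > 180°, so the shorter arc goes the other way round — across 180°.
Signed shortest Δλ = ((155.241 − -147.210 + 180) mod 360) − 180 = -57.549°.
Going west by 57.549° from -147.210° passes through 180° before reaching +155.241°.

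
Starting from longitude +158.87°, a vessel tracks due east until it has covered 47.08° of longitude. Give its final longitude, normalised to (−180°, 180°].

Start at +158.87°; shift +47.08° → +205.95°.
+205.95° lies outside (−180°, 180°]; subtract 360° → -154.05°.

-154.05°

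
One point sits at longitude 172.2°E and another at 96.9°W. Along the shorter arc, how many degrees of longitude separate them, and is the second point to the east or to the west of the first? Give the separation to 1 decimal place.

Raw difference: -96.9 − 172.2 = -269.1°.
Normalise into (−180°, 180°]: -269.1° + 360° = 90.9°.
Positive ⇒ the second point lies to the east; separation 90.9°.

90.9° east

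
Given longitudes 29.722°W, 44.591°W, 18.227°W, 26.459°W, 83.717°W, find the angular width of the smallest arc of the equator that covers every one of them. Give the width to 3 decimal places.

65.490°

Sort the longitudes: -83.717°, -44.591°, -29.722°, -26.459°, -18.227°.
Eastward gaps between consecutive values (wrapping around): 39.126°, 14.869°, 3.263°, 8.232°, 294.510°.
Largest gap = 294.510° ⇒ minimal covering band is its complement: 360° − 294.510° = 65.490°.
Band runs from -83.717° eastward to -18.227°.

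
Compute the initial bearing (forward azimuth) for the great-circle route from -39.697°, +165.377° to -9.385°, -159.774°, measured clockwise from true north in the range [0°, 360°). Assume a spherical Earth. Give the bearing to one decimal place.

Δλ = -159.774 − 165.377 = -325.151°; wrapped into (−180°, 180°]: 34.849°.
θ = atan2( sin Δλ · cos φ₂ , cos φ₁ · sin φ₂ − sin φ₁ · cos φ₂ · cos Δλ )
  = atan2(0.56377, 0.39169) = 55.209° → normalised to [0°, 360°): 55.209°.

55.2°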